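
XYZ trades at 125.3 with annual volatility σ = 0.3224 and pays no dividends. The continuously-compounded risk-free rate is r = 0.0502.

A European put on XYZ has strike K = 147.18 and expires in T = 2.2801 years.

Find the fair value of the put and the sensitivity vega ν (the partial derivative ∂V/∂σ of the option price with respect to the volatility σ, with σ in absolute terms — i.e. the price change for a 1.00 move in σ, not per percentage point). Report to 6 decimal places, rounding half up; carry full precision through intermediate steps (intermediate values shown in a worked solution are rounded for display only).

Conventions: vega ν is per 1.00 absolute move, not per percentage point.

price = 27.761351
ν = 74.659726

σ√T = 0.3224·√2.2801 = 0.486824
d₁ = (ln(S/K) + (r+σ²/2)T) / (σ√T) = (ln(125.3/147.18) + (0.0502+0.3224²/2)·2.2801) / 0.486824 = (-0.160945 + 0.232960) / 0.486824 = 0.147927
d₂ = d₁ − σ√T = 0.147927 − 0.486824 = -0.338897
e^{−rT} = 0.891847
N(−d₁) = 0.441200,  N(−d₂) = 0.632656
Put price V = K·e^{−rT}·N(−d₂) − S·N(−d₁) = 83.043740 − 55.282389 = 27.761351
φ(d₁) = (1/√(2π))·e^{−d₁²/2} = 0.394601
ν = S·φ(d₁)·√T = 74.659726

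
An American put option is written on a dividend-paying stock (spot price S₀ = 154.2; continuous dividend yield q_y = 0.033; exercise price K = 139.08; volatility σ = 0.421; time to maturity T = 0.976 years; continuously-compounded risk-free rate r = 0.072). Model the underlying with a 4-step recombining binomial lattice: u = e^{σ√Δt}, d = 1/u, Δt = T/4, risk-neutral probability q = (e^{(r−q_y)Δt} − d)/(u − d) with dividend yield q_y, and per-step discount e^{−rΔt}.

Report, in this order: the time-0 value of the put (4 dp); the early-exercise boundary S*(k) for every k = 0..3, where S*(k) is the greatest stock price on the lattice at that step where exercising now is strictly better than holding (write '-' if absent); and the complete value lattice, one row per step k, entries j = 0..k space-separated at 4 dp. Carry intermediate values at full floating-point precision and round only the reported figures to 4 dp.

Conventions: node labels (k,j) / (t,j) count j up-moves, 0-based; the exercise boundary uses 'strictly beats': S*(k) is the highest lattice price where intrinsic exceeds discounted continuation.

price = 15.2084
boundary = - - - 82.6301
tree:
15.2084
24.5901 5.2445
38.3254 10.0901 0.0000
56.4499 19.4127 0.0000 0.0000
71.9644 37.3489 0.0000 0.0000 0.0000

params: Δt=0.24400 u=1.23116 d=0.81224 q=0.47102 e^(-rΔt)=0.98259
t_4 payoffs: 71.9644 37.3489 0.0000 0.0000 0.0000
t_3: node(3,0) S=82.6301 payoff=56.4499 vs cont=54.6905 → 56.4499 [stop]  node(3,1) S=125.2475 payoff=13.8325 vs cont=19.4127 → 19.4127 [wait]  node(3,2) S=189.8452 payoff=0.0000 vs cont=0.0000 → 0.0000 [wait]  node(3,3) S=287.7599 payoff=0.0000 vs cont=0.0000 → 0.0000 [wait]  ⇒ S*(3)=82.6301
t_2: node(2,0) S=101.7311 payoff=37.3489 vs cont=38.3254 → 38.3254 [wait]  node(2,1) S=154.2000 payoff=0.0000 vs cont=10.0901 → 10.0901 [wait]  node(2,2) S=233.7303 payoff=0.0000 vs cont=0.0000 → 0.0000 [wait]  ⇒ S*(2)=-
t_1: node(1,0) S=125.2475 payoff=13.8325 vs cont=24.5901 → 24.5901 [wait]  node(1,1) S=189.8452 payoff=0.0000 vs cont=5.2445 → 5.2445 [wait]  ⇒ S*(1)=-
t_0: node(0,0) S=154.2000 payoff=0.0000 vs cont=15.2084 → 15.2084 [wait]  ⇒ S*(0)=-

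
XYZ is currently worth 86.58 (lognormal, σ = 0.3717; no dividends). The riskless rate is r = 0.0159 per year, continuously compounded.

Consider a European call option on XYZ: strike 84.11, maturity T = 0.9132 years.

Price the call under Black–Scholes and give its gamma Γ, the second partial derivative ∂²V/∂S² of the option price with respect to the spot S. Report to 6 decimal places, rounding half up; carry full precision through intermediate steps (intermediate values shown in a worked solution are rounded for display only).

price = 13.874673
Γ = 0.012402

σ√T = 0.3717·√0.9132 = 0.355202
d₁ = (ln(S/K) + (r+σ²/2)T) / (σ√T) = (ln(86.58/84.11) + (0.0159+0.3717²/2)·0.9132) / 0.355202 = (0.028943 + 0.077604) / 0.355202 = 0.299963
d₂ = d₁ − σ√T = 0.299963 − 0.355202 = -0.055239
e^{−rT} = 0.985585
N(d₁) = 0.617897,  N(d₂) = 0.477974
Call price V = S·N(d₁) − K·e^{−rT}·N(d₂) = 53.497552 − 39.622879 = 13.874673
φ(d₁) = (1/√(2π))·e^{−d₁²/2} = 0.381392
Γ = φ(d₁) / (S·σ·√T) = 0.012402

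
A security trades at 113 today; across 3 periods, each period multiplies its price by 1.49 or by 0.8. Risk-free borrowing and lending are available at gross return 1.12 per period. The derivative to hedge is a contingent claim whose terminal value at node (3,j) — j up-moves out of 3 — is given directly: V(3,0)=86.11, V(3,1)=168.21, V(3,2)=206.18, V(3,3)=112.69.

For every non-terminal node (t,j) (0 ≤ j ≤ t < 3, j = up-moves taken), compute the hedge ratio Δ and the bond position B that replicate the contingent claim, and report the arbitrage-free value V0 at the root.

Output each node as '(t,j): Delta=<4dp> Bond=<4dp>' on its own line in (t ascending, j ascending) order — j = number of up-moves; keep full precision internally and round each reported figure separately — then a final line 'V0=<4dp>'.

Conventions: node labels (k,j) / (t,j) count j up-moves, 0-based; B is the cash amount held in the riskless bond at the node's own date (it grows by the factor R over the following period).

(0,0): Delta=0.2289 Bond=90.2650
(1,0): Delta=0.8822 Bond=42.0326
(1,1): Delta=-0.1767 Bond=169.3897
(2,0): Delta=1.6453 Bond=-8.1057
(2,1): Delta=0.4085 Bond=110.8811
(2,2): Delta=-0.5401 Bond=280.8698
V0=116.1274

Since d<R<u, set p* = (R−d)/(u−d) = 0.4638; price each node as the discounted p*-expectation of its children.
Payoffs at expiry: V(3,0)=86.1100, V(3,1)=168.2100, V(3,2)=206.1800, V(3,3)=112.6900
(2,0): S=72.3200. Δ = (V_up−V_dn)/(S_up−S_dn) = (168.2100−86.1100)/(107.7568−57.8560) = 1.6453. V = [p*·168.2100 + (1−p*)·86.1100]/1.12 = 110.8798. B = V − Δ·S = -8.1057.
(2,1): S=134.6960. Δ = (V_up−V_dn)/(S_up−S_dn) = (206.1800−168.2100)/(200.6970−107.7568) = 0.4085. V = [p*·206.1800 + (1−p*)·168.2100]/1.12 = 165.9101. B = V − Δ·S = 110.8811.
(2,2): S=250.8713. Δ = (V_up−V_dn)/(S_up−S_dn) = (112.6900−206.1800)/(373.7982−200.6970) = -0.5401. V = [p*·112.6900 + (1−p*)·206.1800]/1.12 = 145.3771. B = V − Δ·S = 280.8698.
(1,0): S=90.4000. Δ = (V_up−V_dn)/(S_up−S_dn) = (165.9101−110.8798)/(134.6960−72.3200) = 0.8822. V = [p*·165.9101 + (1−p*)·110.8798]/1.12 = 121.7867. B = V − Δ·S = 42.0326.
(1,1): S=168.3700. Δ = (V_up−V_dn)/(S_up−S_dn) = (145.3771−165.9101)/(250.8713−134.6960) = -0.1767. V = [p*·145.3771 + (1−p*)·165.9101]/1.12 = 139.6317. B = V − Δ·S = 169.3897.
(0,0): S=113.0000. Δ = (V_up−V_dn)/(S_up−S_dn) = (139.6317−121.7867)/(168.3700−90.4000) = 0.2289. V = [p*·139.6317 + (1−p*)·121.7867]/1.12 = 116.1274. B = V − Δ·S = 90.2650.
Sanity check at the root: Δ(0,0)·S0 + B(0,0) reproduces V0 = 116.1274.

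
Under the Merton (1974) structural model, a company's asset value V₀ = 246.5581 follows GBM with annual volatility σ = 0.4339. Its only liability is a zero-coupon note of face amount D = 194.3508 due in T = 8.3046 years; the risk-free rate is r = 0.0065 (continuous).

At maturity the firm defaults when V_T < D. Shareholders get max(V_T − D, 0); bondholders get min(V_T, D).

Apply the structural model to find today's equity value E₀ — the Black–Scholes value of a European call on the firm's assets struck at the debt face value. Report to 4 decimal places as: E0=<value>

E0=134.4032

With assets at 246.5581 and a single debt payment of 194.3508 at 8.3046 years:
d₁ = [ln(V₀/D) + (r + σ²/2)T] / (σ√T)
   = [ln(246.5581/194.3508) + (0.0065 + 0.5·0.4339²)·8.3046] / (0.4339·√8.3046)
   = [0.237933 + 0.835730] / 1.250400 = 0.858656
d₂ = d₁ − σ√T = 0.858656 − 1.250400 = -0.391745
N(d₁) = 0.804735,  N(d₂) = 0.347623,  e^(−rT) = 0.947451
E₀ = V₀·N(d₁) − D·e^(−rT)·N(d₂)
   = 246.5581·0.804735 − 194.3508·0.947451·0.347623 = 134.403208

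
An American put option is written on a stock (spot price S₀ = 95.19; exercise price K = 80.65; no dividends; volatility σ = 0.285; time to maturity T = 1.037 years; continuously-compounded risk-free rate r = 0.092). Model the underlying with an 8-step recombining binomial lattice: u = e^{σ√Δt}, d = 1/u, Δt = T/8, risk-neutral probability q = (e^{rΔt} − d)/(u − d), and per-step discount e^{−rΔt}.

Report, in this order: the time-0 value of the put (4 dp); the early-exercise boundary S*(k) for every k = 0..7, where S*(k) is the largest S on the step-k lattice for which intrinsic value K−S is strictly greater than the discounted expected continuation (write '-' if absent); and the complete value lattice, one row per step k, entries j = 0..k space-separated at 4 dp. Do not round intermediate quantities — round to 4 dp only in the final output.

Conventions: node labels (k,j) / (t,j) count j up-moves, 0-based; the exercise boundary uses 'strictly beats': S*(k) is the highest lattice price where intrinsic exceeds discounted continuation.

Δt=0.12962, u=1.10806, d=0.90248, q=0.53273, disc=e^(-rΔt)=0.98815
k=8 terminal: V=max(K-S,0) → 38.7622 29.2203 17.5049 3.1208 0.0000 0.0000 0.0000 0.0000 0.0000
k=7: j=0 S=46.4142 intr=34.2358 cont=33.2797 V=34.2358[EX]; j=1 S=56.9871 intr=23.6629 cont=22.7068 V=23.6629[EX]; j=2 S=69.9685 intr=10.6815 cont=9.7254 V=10.6815[EX]; j=3 S=85.9070 intr=0.0000 cont=1.4410 V=1.4410[hold]; j=4 S=105.4761 intr=0.0000 cont=0.0000 V=0.0000[hold]; j=5 S=129.5031 intr=0.0000 cont=0.0000 V=0.0000[hold]; j=6 S=159.0032 intr=0.0000 cont=0.0000 V=0.0000[hold]; j=7 S=195.2233 intr=0.0000 cont=0.0000 V=0.0000[hold]  S*(7)=69.9685
k=6: j=0 S=51.4297 intr=29.2203 cont=28.2642 V=29.2203[EX]; j=1 S=63.1451 intr=17.5049 cont=16.5488 V=17.5049[EX]; j=2 S=77.5292 intr=3.1208 cont=5.6906 V=5.6906[hold]; j=3 S=95.1900 intr=0.0000 cont=0.6653 V=0.6653[hold]; j=4 S=116.8738 intr=0.0000 cont=0.0000 V=0.0000[hold]; j=5 S=143.4970 intr=0.0000 cont=0.0000 V=0.0000[hold]; j=6 S=176.1849 intr=0.0000 cont=0.0000 V=0.0000[hold]  S*(6)=63.1451
k=5: j=0 S=56.9871 intr=23.6629 cont=22.7068 V=23.6629[EX]; j=1 S=69.9685 intr=10.6815 cont=11.0782 V=11.0782[hold]; j=2 S=85.9070 intr=0.0000 cont=2.9778 V=2.9778[hold]; j=3 S=105.4761 intr=0.0000 cont=0.3072 V=0.3072[hold]; j=4 S=129.5031 intr=0.0000 cont=0.0000 V=0.0000[hold]; j=5 S=159.0032 intr=0.0000 cont=0.0000 V=0.0000[hold]  S*(5)=56.9871
k=4: j=0 S=63.1451 intr=17.5049 cont=16.7576 V=17.5049[EX]; j=1 S=77.5292 intr=3.1208 cont=6.6827 V=6.6827[hold]; j=2 S=95.1900 intr=0.0000 cont=1.5367 V=1.5367[hold]; j=3 S=116.8738 intr=0.0000 cont=0.1419 V=0.1419[hold]; j=4 S=143.4970 intr=0.0000 cont=0.0000 V=0.0000[hold]  S*(4)=63.1451
k=3: j=0 S=69.9685 intr=10.6815 cont=11.6005 V=11.6005[hold]; j=1 S=85.9070 intr=0.0000 cont=3.8945 V=3.8945[hold]; j=2 S=105.4761 intr=0.0000 cont=0.7842 V=0.7842[hold]; j=3 S=129.5031 intr=0.0000 cont=0.0655 V=0.0655[hold]  S*(3)=-
k=2: j=0 S=77.5292 intr=3.1208 cont=7.4065 V=7.4065[hold]; j=1 S=95.1900 intr=0.0000 cont=2.2111 V=2.2111[hold]; j=2 S=116.8738 intr=0.0000 cont=0.3966 V=0.3966[hold]  S*(2)=-
k=1: j=0 S=85.9070 intr=0.0000 cont=4.5837 V=4.5837[hold]; j=1 S=105.4761 intr=0.0000 cont=1.2297 V=1.2297[hold]  S*(1)=-
k=0: j=0 S=95.1900 intr=0.0000 cont=2.7638 V=2.7638[hold]  S*(0)=-

price = 2.7638
boundary = - - - - 63.1451 56.9871 63.1451 69.9685
tree:
2.7638
4.5837 1.2297
7.4065 2.2111 0.3966
11.6005 3.8945 0.7842 0.0655
17.5049 6.6827 1.5367 0.1419 0.0000
23.6629 11.0782 2.9778 0.3072 0.0000 0.0000
29.2203 17.5049 5.6906 0.6653 0.0000 0.0000 0.0000
34.2358 23.6629 10.6815 1.4410 0.0000 0.0000 0.0000 0.0000
38.7622 29.2203 17.5049 3.1208 0.0000 0.0000 0.0000 0.0000 0.0000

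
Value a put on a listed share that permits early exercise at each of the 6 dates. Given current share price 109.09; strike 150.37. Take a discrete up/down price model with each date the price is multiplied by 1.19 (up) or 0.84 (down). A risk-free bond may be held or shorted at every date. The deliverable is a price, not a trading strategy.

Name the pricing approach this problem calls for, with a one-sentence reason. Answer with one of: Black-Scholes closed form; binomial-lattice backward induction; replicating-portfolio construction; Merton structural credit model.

Key observation: an American put (K = 150.37, S₀ = 109.09) on a 6-date tree has no closed form — the optimal stopping decision is embedded and must be resolved recursively from expiry.

framework: binomial-lattice backward induction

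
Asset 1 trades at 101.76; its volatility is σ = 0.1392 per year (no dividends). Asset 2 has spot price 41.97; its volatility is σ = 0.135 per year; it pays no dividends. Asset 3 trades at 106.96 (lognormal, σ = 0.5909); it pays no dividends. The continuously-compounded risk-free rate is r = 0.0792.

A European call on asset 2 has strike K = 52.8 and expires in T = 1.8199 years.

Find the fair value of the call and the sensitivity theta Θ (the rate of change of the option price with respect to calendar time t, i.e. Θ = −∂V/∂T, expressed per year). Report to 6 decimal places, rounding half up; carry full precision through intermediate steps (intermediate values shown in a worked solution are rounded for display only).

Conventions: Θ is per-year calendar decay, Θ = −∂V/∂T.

σ√T = 0.135·√1.8199 = 0.182120
d₁ = (ln(S/K) + (r+σ²/2)T) / (σ√T) = (ln(41.97/52.8) + (0.0792+0.135²/2)·1.8199) / 0.182120 = (-0.229556 + 0.160720) / 0.182120 = -0.377972
d₂ = d₁ − σ√T = -0.377972 − 0.182120 = -0.560092
e^{−rT} = 0.865770
N(d₁) = 0.352726,  N(d₂) = 0.287708
Call price V = S·N(d₁) − K·e^{−rT}·N(d₂) = 14.803902 − 13.151916 = 1.651985
φ(d₁) = (1/√(2π))·e^{−d₁²/2} = 0.371439
Θ = −S·φ(d₁)·σ/(2√T) − r·K·e^{−rT}·N(d₂) = −0.780022 − 1.041632 = -1.821654

price = 1.651985
Θ = -1.821654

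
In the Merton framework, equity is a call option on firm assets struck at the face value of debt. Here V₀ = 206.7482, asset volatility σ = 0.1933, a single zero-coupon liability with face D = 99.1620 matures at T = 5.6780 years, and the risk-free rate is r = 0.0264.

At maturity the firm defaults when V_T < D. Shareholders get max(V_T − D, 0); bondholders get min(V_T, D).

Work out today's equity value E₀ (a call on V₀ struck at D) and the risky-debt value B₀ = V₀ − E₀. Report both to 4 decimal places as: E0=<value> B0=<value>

Equity is a call on the firm's assets struck at D = 99.1620:
d₁ = [ln(V₀/D) + (r + σ²/2)T] / (σ√T)
   = [ln(206.7482/99.1620) + (0.0264 + 0.5·0.1933²)·5.6780] / (0.1933·√5.6780)
   = [0.734747 + 0.255978] / 0.460606 = 2.150916
d₂ = d₁ − σ√T = 2.150916 − 0.460606 = 1.690310
N(d₁) = 0.984259,  N(d₂) = 0.954516,  e^(−rT) = 0.860795
E₀ = V₀·N(d₁) − D·e^(−rT)·N(d₂)
   = 206.7482·0.984259 − 99.1620·0.860795·0.954516 = 122.018020
B₀ = V₀ − E₀ = 206.7482 − 122.018020 = 84.730180

E0=122.0180 B0=84.7302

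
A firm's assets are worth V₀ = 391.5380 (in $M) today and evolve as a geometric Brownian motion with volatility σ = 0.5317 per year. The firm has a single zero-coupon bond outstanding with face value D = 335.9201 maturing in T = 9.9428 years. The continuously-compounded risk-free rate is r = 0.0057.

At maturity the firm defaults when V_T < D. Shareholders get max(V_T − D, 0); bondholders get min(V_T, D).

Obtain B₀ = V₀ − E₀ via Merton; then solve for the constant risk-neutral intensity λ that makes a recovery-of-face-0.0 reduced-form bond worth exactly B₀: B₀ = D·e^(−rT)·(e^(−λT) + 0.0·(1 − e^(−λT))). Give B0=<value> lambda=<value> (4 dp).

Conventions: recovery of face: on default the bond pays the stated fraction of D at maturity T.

Apply the equity-as-call identities (strike 335.9201, horizon 9.9428 years):
d₁ = [ln(V₀/D) + (r + σ²/2)T] / (σ√T)
   = [ln(391.5380/335.9201) + (0.0057 + 0.5·0.5317²)·9.9428] / (0.5317·√9.9428)
   = [0.153209 + 1.462113] / 1.676567 = 0.963470
d₂ = d₁ − σ√T = 0.963470 − 1.676567 = -0.713097
N(d₁) = 0.832344,  N(d₂) = 0.237893,  e^(−rT) = 0.944902
E₀ = V₀·N(d₁) − D·e^(−rT)·N(d₂)
   = 391.5380·0.832344 − 335.9201·0.944902·0.237893 = 250.384441
B₀ = V₀ − E₀ = 391.5380 − 250.384441 = 141.153559
e^(−λT) = (B₀·e^(rT)/D − 0)/(1 − 0) = (141.1536·1.058311/335.9201 − 0)/1 = 0.44470208
λ = −ln(0.44470208)/9.9428 = 0.081501

B0=141.1536 lambda=0.0815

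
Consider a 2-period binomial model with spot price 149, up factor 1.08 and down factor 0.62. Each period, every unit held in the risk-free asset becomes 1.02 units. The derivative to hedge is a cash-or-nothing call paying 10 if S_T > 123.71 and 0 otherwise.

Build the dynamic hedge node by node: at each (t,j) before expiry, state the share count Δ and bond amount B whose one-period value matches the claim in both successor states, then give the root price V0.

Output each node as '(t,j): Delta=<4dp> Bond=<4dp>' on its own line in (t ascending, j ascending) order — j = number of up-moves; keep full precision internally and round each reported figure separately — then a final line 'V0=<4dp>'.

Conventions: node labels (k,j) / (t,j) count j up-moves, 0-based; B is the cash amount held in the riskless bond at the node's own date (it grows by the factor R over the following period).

(0,0): Delta=0.1244 Bond=-11.2651
(1,0): Delta=0.0000 Bond=0.0000
(1,1): Delta=0.1351 Bond=-13.2140
V0=7.2678

The replicating-portfolio and risk-neutral prices coincide; use p* = (1.02−0.62)/(1.08−0.62) = 0.8696 for the latter.
Terminal payoffs: V(2,0)=0.0000, V(2,1)=0.0000, V(2,2)=10.0000
  t=1,j=0: stock 92.3800 → up 99.7704 (V=0.0000), down 57.2756 (V=0.0000). Price 0.0000; hedge Δ=0.0000, bond B=0.0000.
  t=1,j=1: stock 160.9200 → up 173.7936 (V=10.0000), down 99.7704 (V=0.0000). Price 8.5251; hedge Δ=0.1351, bond B=-13.2140.
  t=0,j=0: stock 149.0000 → up 160.9200 (V=8.5251), down 92.3800 (V=0.0000). Price 7.2678; hedge Δ=0.1244, bond B=-11.2651.
As a check, the time-0 holding Δ(0,0)·S0 + B(0,0) comes to 7.2678 — exactly V0.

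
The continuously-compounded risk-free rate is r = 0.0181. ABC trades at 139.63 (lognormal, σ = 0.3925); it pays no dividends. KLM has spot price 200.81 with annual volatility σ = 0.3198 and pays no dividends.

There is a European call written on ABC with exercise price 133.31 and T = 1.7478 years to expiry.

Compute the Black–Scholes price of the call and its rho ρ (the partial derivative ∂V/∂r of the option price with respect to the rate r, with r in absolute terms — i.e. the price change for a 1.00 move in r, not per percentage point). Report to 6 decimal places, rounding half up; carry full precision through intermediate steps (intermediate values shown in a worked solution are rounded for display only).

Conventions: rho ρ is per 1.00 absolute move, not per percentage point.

price = 33.050677
ρ = 103.054905

σ√T = 0.3925·√1.7478 = 0.518902
d₁ = (ln(S/K) + (r+σ²/2)T) / (σ√T) = (ln(139.63/133.31) + (0.0181+0.3925²/2)·1.7478) / 0.518902 = (0.046319 + 0.166265) / 0.518902 = 0.409680
d₂ = d₁ − σ√T = 0.409680 − 0.518902 = -0.109222
e^{−rT} = 0.968860
N(d₁) = 0.658980,  N(d₂) = 0.456513
Call price V = S·N(d₁) − K·e^{−rT}·N(d₂) = 92.013318 − 58.962642 = 33.050677
ρ = K·T·e^{−rT}·N(d₂) = 103.054905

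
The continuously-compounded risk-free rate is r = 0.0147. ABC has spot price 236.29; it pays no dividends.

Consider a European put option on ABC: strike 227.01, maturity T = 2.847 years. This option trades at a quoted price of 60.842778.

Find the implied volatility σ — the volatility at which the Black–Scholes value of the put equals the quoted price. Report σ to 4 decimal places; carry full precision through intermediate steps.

At σ = 0.4686 the Black–Scholes value reproduces the quote:
σ√T = 0.4686·√2.847 = 0.790671
d₁ = (ln(S/K) + (r+σ²/2)T) / (σ√T) = (ln(236.29/227.01) + (0.0147+0.4686²/2)·2.847) / 0.790671 = (0.040066 + 0.354432) / 0.790671 = 0.498940
d₂ = d₁ − σ√T = 0.498940 − 0.790671 = -0.291732
e^{−rT} = 0.959013
N(−d₁) = 0.308911,  N(−d₂) = 0.614754
V = K·e^{−rT}·N(−d₂) − S·N(−d₁) = 133.835345 − 72.992568 = 60.842778 (the observed quote) — the price is monotone increasing in volatility, hence this σ is the only solution

sigma = 0.4686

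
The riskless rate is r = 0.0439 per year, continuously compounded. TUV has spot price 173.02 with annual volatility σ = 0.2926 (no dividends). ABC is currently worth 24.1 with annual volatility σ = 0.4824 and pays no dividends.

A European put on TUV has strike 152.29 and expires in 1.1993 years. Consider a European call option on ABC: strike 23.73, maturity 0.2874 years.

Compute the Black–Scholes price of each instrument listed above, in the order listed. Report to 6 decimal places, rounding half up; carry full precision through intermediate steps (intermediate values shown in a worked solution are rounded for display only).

[TUV put K=152.29]
σ√T = 0.2926·√1.1993 = 0.320434
d₁ = (ln(S/K) + (r+σ²/2)T) / (σ√T) = (ln(173.02/152.29) + (0.0439+0.2926²/2)·1.1993) / 0.320434 = (0.127621 + 0.103988) / 0.320434 = 0.722798
d₂ = d₁ − σ√T = 0.722798 − 0.320434 = 0.402364
e^{−rT} = 0.948713
N(−d₁) = 0.234902,  N(−d₂) = 0.343708
price = K·e^{−rT}·N(−d₂) − S·N(−d₁) = 49.658761 − 40.642762 = 9.015999
[ABC call K=23.73]
σ√T = 0.4824·√0.2874 = 0.258613
d₁ = (ln(S/K) + (r+σ²/2)T) / (σ√T) = (ln(24.1/23.73) + (0.0439+0.4824²/2)·0.2874) / 0.258613 = (0.015472 + 0.046057) / 0.258613 = 0.237919
d₂ = d₁ − σ√T = 0.237919 − 0.258613 = -0.020694
e^{−rT} = 0.987462
N(d₁) = 0.594028,  N(d₂) = 0.491745
price = S·N(d₁) − K·e^{−rT}·N(d₂) = 14.316077 − 11.522803 = 2.793274

price(TUV put K=152.29) = 9.015999
price(ABC call K=23.73) = 2.793274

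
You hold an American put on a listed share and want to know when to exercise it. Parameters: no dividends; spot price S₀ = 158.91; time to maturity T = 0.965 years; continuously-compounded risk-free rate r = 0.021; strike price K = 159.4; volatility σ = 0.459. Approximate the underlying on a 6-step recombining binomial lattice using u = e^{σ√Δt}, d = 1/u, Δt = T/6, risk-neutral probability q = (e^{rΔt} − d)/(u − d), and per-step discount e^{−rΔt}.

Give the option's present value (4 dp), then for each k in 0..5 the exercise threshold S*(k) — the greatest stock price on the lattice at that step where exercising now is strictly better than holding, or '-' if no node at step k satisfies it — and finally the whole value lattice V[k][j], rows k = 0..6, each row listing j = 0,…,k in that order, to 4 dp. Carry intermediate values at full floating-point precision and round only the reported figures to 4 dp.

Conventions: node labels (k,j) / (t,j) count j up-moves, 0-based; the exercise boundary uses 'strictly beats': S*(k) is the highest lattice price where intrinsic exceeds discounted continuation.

Δt=0.16083, u=1.20211, d=0.83187, q=0.46325, disc=e^(-rΔt)=0.99663
k=6 terminal: V=max(K-S,0) → 106.7391 83.3015 49.4327 0.4900 0.0000 0.0000 0.0000
k=5: j=0 S=63.3041 intr=96.0959 cont=95.5584 V=96.0959[EX]; j=1 S=91.4786 intr=67.9214 cont=67.3839 V=67.9214[EX]; j=2 S=132.1927 intr=27.2073 cont=26.6699 V=27.2073[EX]; j=3 S=191.0271 intr=0.0000 cont=0.2621 V=0.2621[hold]; j=4 S=276.0468 intr=0.0000 cont=0.0000 V=0.0000[hold]; j=5 S=398.9059 intr=0.0000 cont=0.0000 V=0.0000[hold]  S*(5)=132.1927
k=4: j=0 S=76.0985 intr=83.3015 cont=82.7641 V=83.3015[EX]; j=1 S=109.9673 intr=49.4327 cont=48.8952 V=49.4327[EX]; j=2 S=158.9100 intr=0.4900 cont=14.6754 V=14.6754[hold]; j=3 S=229.6354 intr=0.0000 cont=0.1402 V=0.1402[hold]; j=4 S=331.8384 intr=0.0000 cont=0.0000 V=0.0000[hold]  S*(4)=109.9673
k=3: j=0 S=91.4786 intr=67.9214 cont=67.3839 V=67.9214[EX]; j=1 S=132.1927 intr=27.2073 cont=33.2190 V=33.2190[hold]; j=2 S=191.0271 intr=0.0000 cont=7.9152 V=7.9152[hold]; j=3 S=276.0468 intr=0.0000 cont=0.0750 V=0.0750[hold]  S*(3)=91.4786
k=2: j=0 S=109.9673 intr=49.4327 cont=51.6708 V=51.6708[hold]; j=1 S=158.9100 intr=0.4900 cont=21.4246 V=21.4246[hold]; j=2 S=229.6354 intr=0.0000 cont=4.2688 V=4.2688[hold]  S*(2)=-
k=1: j=0 S=132.1927 intr=27.2073 cont=37.5323 V=37.5323[hold]; j=1 S=191.0271 intr=0.0000 cont=13.4318 V=13.4318[hold]  S*(1)=-
k=0: j=0 S=158.9100 intr=0.4900 cont=26.2789 V=26.2789[hold]  S*(0)=-

price = 26.2789
boundary = - - - 91.4786 109.9673 132.1927
tree:
26.2789
37.5323 13.4318
51.6708 21.4246 4.2688
67.9214 33.2190 7.9152 0.0750
83.3015 49.4327 14.6754 0.1402 0.0000
96.0959 67.9214 27.2073 0.2621 0.0000 0.0000
106.7391 83.3015 49.4327 0.4900 0.0000 0.0000 0.0000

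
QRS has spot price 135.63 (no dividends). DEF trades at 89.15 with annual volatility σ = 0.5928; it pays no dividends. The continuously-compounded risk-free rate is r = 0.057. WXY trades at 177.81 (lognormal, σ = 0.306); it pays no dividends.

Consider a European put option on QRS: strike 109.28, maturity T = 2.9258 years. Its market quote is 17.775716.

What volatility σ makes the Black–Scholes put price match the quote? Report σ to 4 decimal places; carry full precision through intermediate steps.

sigma = 0.4704

At σ = 0.4704 the Black–Scholes value reproduces the quote:
σ√T = 0.4704·√2.9258 = 0.804618
d₁ = (ln(S/K) + (r+σ²/2)T) / (σ√T) = (ln(135.63/109.28) + (0.057+0.4704²/2)·2.9258) / 0.804618 = (0.216017 + 0.490475) / 0.804618 = 0.878048
d₂ = d₁ − σ√T = 0.878048 − 0.804618 = 0.073430
e^{−rT} = 0.846394
N(−d₁) = 0.189959,  N(−d₂) = 0.470732
V = K·e^{−rT}·N(−d₂) − S·N(−d₁) = 43.539849 − 25.764133 = 17.775716 (the observed quote) — the price is monotone increasing in volatility, hence this σ is the only solution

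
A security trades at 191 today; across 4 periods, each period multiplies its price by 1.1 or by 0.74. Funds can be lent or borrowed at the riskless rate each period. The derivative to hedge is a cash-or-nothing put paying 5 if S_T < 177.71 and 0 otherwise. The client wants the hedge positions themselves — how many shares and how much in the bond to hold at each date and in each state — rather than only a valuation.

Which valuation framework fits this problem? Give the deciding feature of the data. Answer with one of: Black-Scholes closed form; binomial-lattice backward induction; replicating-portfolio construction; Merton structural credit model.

framework: replicating-portfolio construction

Key observation: a price alone would not answer the question — the per-node share/bond construction on the spot-191, 1.1/0.74 tree is required, and only the replicating-portfolio method yields it.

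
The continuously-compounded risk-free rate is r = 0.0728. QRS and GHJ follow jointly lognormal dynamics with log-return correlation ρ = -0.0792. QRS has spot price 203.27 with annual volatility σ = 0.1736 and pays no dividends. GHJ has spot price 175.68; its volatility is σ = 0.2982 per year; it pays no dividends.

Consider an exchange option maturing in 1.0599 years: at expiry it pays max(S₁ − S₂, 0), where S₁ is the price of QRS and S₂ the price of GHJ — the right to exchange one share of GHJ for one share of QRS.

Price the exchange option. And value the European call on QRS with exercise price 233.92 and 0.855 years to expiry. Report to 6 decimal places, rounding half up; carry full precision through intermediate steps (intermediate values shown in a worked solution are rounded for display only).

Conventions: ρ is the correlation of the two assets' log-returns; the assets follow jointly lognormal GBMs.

σ_eff = √(σ₁² + σ₂² − 2ρσ₁σ₂) = √(0.1736² + 0.2982² − 2·-0.0792·0.1736·0.2982) = 0.356735
d₁ = (ln(S₁/S₂) + (q₂ − q₁ + σ_eff²/2)T) / (σ_eff√T) = (ln(203.27/175.68) + (0.0 − 0.0 + 0.063630)·1.0599) / 0.367264 = 0.580815
d₂ = d₁ − σ_eff√T = 0.580815 − 0.367264 = 0.213550
N(d₁) = 0.719317,  N(d₂) = 0.584551
V = S₁·e^{−q₁T}·N(d₁) − S₂·e^{−q₂T}·N(d₂) = 146.215636 − 102.693951 = 43.521685
[vanilla: QRS call K=233.92]
σ√T = 0.1736·√0.855 = 0.160521
d₁ = (ln(S/K) + (r+σ²/2)T) / (σ√T) = (ln(203.27/233.92) + (0.0728+0.1736²/2)·0.855) / 0.160521 = (-0.140444 + 0.075128) / 0.160521 = -0.406902
d₂ = d₁ − σ√T = -0.406902 − 0.160521 = -0.567424
e^{−rT} = 0.939654
N(d₁) = 0.342040,  N(d₂) = 0.285213
price = S·N(d₁) − K·e^{−rT}·N(d₂) = 69.526455 − 62.690944 = 6.835510

exchange price = 43.521685
price(QRS call K=233.92) = 6.835510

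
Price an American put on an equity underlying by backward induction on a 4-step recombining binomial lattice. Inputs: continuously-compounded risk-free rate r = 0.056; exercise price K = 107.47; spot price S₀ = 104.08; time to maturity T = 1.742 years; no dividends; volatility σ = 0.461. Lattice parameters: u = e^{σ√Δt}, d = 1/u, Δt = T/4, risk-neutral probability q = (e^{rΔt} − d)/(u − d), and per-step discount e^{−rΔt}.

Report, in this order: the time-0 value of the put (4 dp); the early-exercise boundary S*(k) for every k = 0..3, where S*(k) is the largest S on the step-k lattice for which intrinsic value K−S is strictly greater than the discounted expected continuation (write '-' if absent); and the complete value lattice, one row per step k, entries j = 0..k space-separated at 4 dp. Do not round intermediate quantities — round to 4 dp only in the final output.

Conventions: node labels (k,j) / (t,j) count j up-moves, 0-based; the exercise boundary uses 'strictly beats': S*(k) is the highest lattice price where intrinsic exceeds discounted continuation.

Δt=0.43550  u=1.35557  d=0.73769  q=0.46448  discount=0.97591
step 4 (expiry): payoffs max(K−S,0) = 76.6471 50.8303 3.3900 0.0000 0.0000
step 3: (k=3,j=0): S=41.7828, K−S=65.6872, hold=63.0979 ⇒ V=65.6872 exercise | (k=3,j=1): S=76.7793, K−S=30.6907, hold=28.1014 ⇒ V=30.6907 exercise | (k=3,j=2): S=141.0882, K−S=0.0000, hold=1.7717 ⇒ V=1.7717 continue | (k=3,j=3): S=259.2609, K−S=0.0000, hold=0.0000 ⇒ V=0.0000 continue  boundary S*=76.7793
step 2: (k=2,j=0): S=56.6397, K−S=50.8303, hold=48.2411 ⇒ V=50.8303 exercise | (k=2,j=1): S=104.0800, K−S=3.3900, hold=16.8426 ⇒ V=16.8426 continue | (k=2,j=2): S=191.2555, K−S=0.0000, hold=0.9259 ⇒ V=0.9259 continue  boundary S*=56.6397
step 1: (k=1,j=0): S=76.7793, K−S=30.6907, hold=34.1994 ⇒ V=34.1994 continue | (k=1,j=1): S=141.0882, K−S=0.0000, hold=9.2219 ⇒ V=9.2219 continue  boundary S*=-
step 0: (k=0,j=0): S=104.0800, K−S=3.3900, hold=22.0534 ⇒ V=22.0534 continue  boundary S*=-

price = 22.0534
boundary = - - 56.6397 76.7793
tree:
22.0534
34.1994 9.2219
50.8303 16.8426 0.9259
65.6872 30.6907 1.7717 0.0000
76.6471 50.8303 3.3900 0.0000 0.0000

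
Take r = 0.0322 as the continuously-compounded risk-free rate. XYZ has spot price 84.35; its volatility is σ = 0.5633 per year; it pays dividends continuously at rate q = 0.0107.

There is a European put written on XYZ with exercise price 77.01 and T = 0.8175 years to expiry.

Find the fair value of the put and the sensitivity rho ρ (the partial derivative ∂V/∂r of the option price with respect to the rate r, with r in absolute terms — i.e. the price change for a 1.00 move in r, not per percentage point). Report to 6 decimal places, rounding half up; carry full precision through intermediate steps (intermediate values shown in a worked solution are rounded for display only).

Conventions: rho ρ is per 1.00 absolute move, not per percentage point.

σ√T = 0.5633·√0.8175 = 0.509312
d₁ = (ln(S/K) + (r−q+σ²/2)T) / (σ√T) = (ln(84.35/77.01) + (0.0322−0.0107+0.5633²/2)·0.8175) / 0.509312 = (0.091040 + 0.147275) / 0.509312 = 0.467916
d₂ = d₁ − σ√T = 0.467916 − 0.509312 = -0.041396
e^{−rT} = 0.974020
e^{−qT} = 0.991291
N(−d₁) = 0.319922,  N(−d₂) = 0.516510
Put price V = K·e^{−rT}·N(−d₂) − S·e^{−qT}·N(−d₁) = 38.743031 − 26.750436 = 11.992594
ρ = −K·T·e^{−rT}·N(−d₂) = -31.672427

price = 11.992594
ρ = -31.672427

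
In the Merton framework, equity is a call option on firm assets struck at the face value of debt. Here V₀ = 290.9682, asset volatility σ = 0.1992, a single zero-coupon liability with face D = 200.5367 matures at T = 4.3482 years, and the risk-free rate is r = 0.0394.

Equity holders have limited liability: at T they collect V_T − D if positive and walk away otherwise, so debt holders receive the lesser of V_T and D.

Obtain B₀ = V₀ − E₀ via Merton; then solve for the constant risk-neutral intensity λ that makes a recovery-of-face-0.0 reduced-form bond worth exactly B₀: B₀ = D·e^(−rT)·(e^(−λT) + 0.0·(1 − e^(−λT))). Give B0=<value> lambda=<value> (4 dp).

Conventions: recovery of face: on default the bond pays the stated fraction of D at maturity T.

B0=164.9061 lambda=0.0056

Work the structural quantities from V₀ = 290.9682 against face 200.5367:
d₁ = [ln(V₀/D) + (r + σ²/2)T] / (σ√T)
   = [ln(290.9682/200.5367) + (0.0394 + 0.5·0.1992²)·4.3482] / (0.1992·√4.3482)
   = [0.372217 + 0.257589] / 0.415379 = 1.516220
d₂ = d₁ − σ√T = 1.516220 − 0.415379 = 1.100842
N(d₁) = 0.935268,  N(d₂) = 0.864517,  e^(−rT) = 0.842553
E₀ = V₀·N(d₁) − D·e^(−rT)·N(d₂)
   = 290.9682·0.935268 − 200.5367·0.842553·0.864517 = 126.062101
B₀ = V₀ − E₀ = 290.9682 − 126.062101 = 164.906099
e^(−λT) = (B₀·e^(rT)/D − 0)/(1 − 0) = (164.9061·1.186869/200.5367 − 0)/1 = 0.97599094
λ = −ln(0.97599094)/4.3482 = 0.005589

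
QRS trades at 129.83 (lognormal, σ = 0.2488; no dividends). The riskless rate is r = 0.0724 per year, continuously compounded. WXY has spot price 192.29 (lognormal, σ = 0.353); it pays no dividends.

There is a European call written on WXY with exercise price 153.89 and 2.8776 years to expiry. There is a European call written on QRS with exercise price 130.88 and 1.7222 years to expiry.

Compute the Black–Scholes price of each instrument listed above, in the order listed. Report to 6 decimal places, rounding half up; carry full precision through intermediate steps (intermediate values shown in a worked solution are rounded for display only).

price(WXY call K=153.89) = 79.838836
price(QRS call K=130.88) = 24.050180

[WXY call K=153.89]
σ√T = 0.353·√2.8776 = 0.598811
d₁ = (ln(S/K) + (r+σ²/2)T) / (σ√T) = (ln(192.29/153.89) + (0.0724+0.353²/2)·2.8776) / 0.598811 = (0.222767 + 0.387626) / 0.598811 = 1.019340
d₂ = d₁ − σ√T = 1.019340 − 0.598811 = 0.420529
e^{−rT} = 0.811932
N(d₁) = 0.845979,  N(d₂) = 0.662950
price = S·N(d₁) − K·e^{−rT}·N(d₂) = 162.673346 − 82.834510 = 79.838836
[QRS call K=130.88]
σ√T = 0.2488·√1.7222 = 0.326507
d₁ = (ln(S/K) + (r+σ²/2)T) / (σ√T) = (ln(129.83/130.88) + (0.0724+0.2488²/2)·1.7222) / 0.326507 = (-0.008055 + 0.177991) / 0.326507 = 0.520466
d₂ = d₁ − σ√T = 0.520466 − 0.326507 = 0.193959
e^{−rT} = 0.882773
N(d₁) = 0.698631,  N(d₂) = 0.576896
price = S·N(d₁) − K·e^{−rT}·N(d₂) = 90.703206 − 66.653026 = 24.050180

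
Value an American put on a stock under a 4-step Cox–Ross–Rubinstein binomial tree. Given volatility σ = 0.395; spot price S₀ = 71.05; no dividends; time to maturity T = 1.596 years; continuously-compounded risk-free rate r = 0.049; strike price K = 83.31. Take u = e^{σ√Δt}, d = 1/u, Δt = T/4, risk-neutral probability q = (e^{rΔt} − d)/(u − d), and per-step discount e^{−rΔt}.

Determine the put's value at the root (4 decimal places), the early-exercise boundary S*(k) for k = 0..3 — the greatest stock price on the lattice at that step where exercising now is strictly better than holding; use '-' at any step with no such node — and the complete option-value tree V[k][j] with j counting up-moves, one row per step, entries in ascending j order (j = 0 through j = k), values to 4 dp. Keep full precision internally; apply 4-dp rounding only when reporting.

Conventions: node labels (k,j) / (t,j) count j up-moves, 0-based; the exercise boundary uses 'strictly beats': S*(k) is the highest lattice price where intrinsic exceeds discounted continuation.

price = 19.5566
boundary = - - 43.1365 55.3611
tree:
19.5566
28.6813 10.3653
40.1735 17.2728 3.2236
49.6987 27.9489 6.2866 0.0000
57.1206 40.1735 12.2600 0.0000 0.0000

Δt=0.39900  u=1.28339  d=0.77918  q=0.47710  discount=0.98064
step 4 (expiry): payoffs max(K−S,0) = 57.1206 40.1735 12.2600 0.0000 0.0000
step 3: (k=3,j=0): S=33.6113, K−S=49.6987, hold=48.0858 ⇒ V=49.6987 exercise | (k=3,j=1): S=55.3611, K−S=27.9489, hold=26.3360 ⇒ V=27.9489 exercise | (k=3,j=2): S=91.1851, K−S=0.0000, hold=6.2866 ⇒ V=6.2866 continue | (k=3,j=3): S=150.1908, K−S=0.0000, hold=0.0000 ⇒ V=0.0000 continue  boundary S*=55.3611
step 2: (k=2,j=0): S=43.1365, K−S=40.1735, hold=38.5606 ⇒ V=40.1735 exercise | (k=2,j=1): S=71.0500, K−S=12.2600, hold=17.2728 ⇒ V=17.2728 continue | (k=2,j=2): S=117.0263, K−S=0.0000, hold=3.2236 ⇒ V=3.2236 continue  boundary S*=43.1365
step 1: (k=1,j=0): S=55.3611, K−S=27.9489, hold=28.6813 ⇒ V=28.6813 continue | (k=1,j=1): S=91.1851, K−S=0.0000, hold=10.3653 ⇒ V=10.3653 continue  boundary S*=-
step 0: (k=0,j=0): S=71.0500, K−S=12.2600, hold=19.5566 ⇒ V=19.5566 continue  boundary S*=-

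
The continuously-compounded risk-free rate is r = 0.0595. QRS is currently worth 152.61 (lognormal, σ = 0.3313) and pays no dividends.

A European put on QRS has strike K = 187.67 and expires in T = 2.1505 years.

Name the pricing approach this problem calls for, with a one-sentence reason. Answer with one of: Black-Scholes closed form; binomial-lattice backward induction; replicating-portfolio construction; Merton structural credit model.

Key observation: a European-exercise option on QRS struck at 187.67 — a GBM underlying with constant parameters — admits an analytic price: the data contain no early exercise, no discrete tree, no debt structure.

framework: Black-Scholes closed form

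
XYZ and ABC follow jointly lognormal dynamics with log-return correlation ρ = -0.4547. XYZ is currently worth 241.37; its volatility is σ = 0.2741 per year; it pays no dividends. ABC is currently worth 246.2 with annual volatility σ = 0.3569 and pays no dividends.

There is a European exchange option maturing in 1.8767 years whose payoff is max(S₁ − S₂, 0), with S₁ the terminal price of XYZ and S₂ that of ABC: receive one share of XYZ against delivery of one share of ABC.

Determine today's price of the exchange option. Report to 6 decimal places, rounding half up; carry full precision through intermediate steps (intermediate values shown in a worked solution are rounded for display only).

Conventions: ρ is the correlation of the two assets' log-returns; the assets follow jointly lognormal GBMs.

exchange price = 67.933188

σ_eff = √(σ₁² + σ₂² − 2ρσ₁σ₂) = √(0.2741² + 0.3569² − 2·-0.4547·0.2741·0.3569) = 0.539881
d₁ = (ln(S₁/S₂) + (q₂ − q₁ + σ_eff²/2)T) / (σ_eff√T) = (ln(241.37/246.2) + (0.0 − 0.0 + 0.145736)·1.8767) / 0.739598 = 0.343010
d₂ = d₁ − σ_eff√T = 0.343010 − 0.739598 = -0.396588
N(d₁) = 0.634204,  N(d₂) = 0.345836
V = S₁·e^{−q₁T}·N(d₁) − S₂·e^{−q₂T}·N(d₂) = 153.077924 − 85.144736 = 67.933188
Key observation: pricing in ABC-units makes this a unit-strike call on the ratio S₁/S₂ — the risk-free rate cancels and cannot affect the value.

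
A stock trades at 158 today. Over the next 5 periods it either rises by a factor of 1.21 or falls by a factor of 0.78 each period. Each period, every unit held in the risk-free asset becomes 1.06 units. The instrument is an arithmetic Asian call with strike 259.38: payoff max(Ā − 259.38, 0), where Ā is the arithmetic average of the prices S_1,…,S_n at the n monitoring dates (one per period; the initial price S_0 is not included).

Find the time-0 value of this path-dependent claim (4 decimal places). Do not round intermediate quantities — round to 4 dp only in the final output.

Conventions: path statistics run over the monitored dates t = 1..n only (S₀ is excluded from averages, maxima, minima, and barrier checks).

price = 2.7732

With p* = (R−d)/(u−d) = 0.6512, sum probability × payoff across the paths and divide by R^5.
Enumerate all 2^5 = 32 price paths (U = up ×1.21, D = down ×0.78); each path with k up-moves has probability p*^k·(1−p*)^(5−k).
DDDDD: Ā=79.6895, payoff=0.0000, prob=0.005166
UDDDD: Ā=123.6209, payoff=0.0000, prob=0.009642
DUDDD: Ā=110.0329, payoff=0.0000, prob=0.009642
UUDDD: Ā=170.6921, payoff=0.0000, prob=0.017999
DDUDD: Ā=99.4343, payoff=0.0000, prob=0.009642
UDUDD: Ā=154.2506, payoff=0.0000, prob=0.017999
DUUDD: Ā=140.6626, payoff=0.0000, prob=0.017999
UUUDD: Ā=218.2074, payoff=0.0000, prob=0.033598
DDDUD: Ā=91.1673, payoff=0.0000, prob=0.009642
UDDUD: Ā=141.4262, payoff=0.0000, prob=0.017999
DUDUD: Ā=127.8382, payoff=0.0000, prob=0.017999
UUDUD: Ā=198.3132, payoff=0.0000, prob=0.033598
DDUUD: Ā=117.2396, payoff=0.0000, prob=0.017999
UDUUD: Ā=181.8717, payoff=0.0000, prob=0.033598
DUUUD: Ā=168.2837, payoff=0.0000, prob=0.033598
UUUUD: Ā=261.0555, payoff=1.6755, prob=0.062716
DDDDU: Ā=84.7191, payoff=0.0000, prob=0.009642
UDDDU: Ā=131.4232, payoff=0.0000, prob=0.017999
DUDDU: Ā=117.8352, payoff=0.0000, prob=0.017999
UUDDU: Ā=182.7957, payoff=0.0000, prob=0.033598
DDUDU: Ā=107.2366, payoff=0.0000, prob=0.017999
UDUDU: Ā=166.3542, payoff=0.0000, prob=0.033598
DUUDU: Ā=152.7662, payoff=0.0000, prob=0.033598
UUUDU: Ā=236.9835, payoff=0.0000, prob=0.062716
DDDUU: Ā=98.9697, payoff=0.0000, prob=0.017999
UDDUU: Ā=153.5299, payoff=0.0000, prob=0.033598
DUDUU: Ā=139.9419, payoff=0.0000, prob=0.033598
UUDUU: Ā=217.0893, payoff=0.0000, prob=0.062716
DDUUU: Ā=129.3432, payoff=0.0000, prob=0.033598
UDUUU: Ā=200.6478, payoff=0.0000, prob=0.062716
DUUUU: Ā=187.0598, payoff=0.0000, prob=0.062716
UUUUU: Ā=290.1826, payoff=30.8026, prob=0.117071
Price = Σ prob·payoff / R^5 = 3.711153 / 1.338226 = 2.7732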